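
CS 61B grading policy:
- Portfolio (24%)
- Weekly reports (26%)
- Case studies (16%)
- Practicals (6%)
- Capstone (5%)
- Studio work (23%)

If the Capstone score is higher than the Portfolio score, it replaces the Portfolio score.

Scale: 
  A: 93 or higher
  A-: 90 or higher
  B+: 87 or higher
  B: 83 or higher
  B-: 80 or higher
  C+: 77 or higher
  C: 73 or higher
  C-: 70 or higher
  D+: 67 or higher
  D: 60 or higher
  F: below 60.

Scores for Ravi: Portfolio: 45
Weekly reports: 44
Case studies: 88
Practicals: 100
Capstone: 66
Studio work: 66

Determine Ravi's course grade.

Capstone (66) > Portfolio (45), so Portfolio counts as 66.
Weighted total:
  Portfolio 66 × 0.24 = 15.84
  Weekly reports 44 × 0.26 = 11.44
  Case studies 88 × 0.16 = 14.08
  Practicals 100 × 0.06 = 6
  Capstone 66 × 0.05 = 3.3
  Studio work 66 × 0.23 = 15.18
Sum = 65.84
65.84 is ≥ 60 and < 67 → D

D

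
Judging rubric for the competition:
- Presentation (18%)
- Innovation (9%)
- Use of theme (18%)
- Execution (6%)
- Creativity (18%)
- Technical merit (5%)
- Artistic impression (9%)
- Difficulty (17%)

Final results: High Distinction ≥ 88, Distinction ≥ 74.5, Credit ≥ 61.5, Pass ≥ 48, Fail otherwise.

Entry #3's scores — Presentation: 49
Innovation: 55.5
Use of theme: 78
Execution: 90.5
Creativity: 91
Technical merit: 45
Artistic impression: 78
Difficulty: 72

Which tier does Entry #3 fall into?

Credit

Weighted total:
  Presentation 49 × 0.18 = 8.82
  Innovation 55.5 × 0.09 = 4.995
  Use of theme 78 × 0.18 = 14.04
  Execution 90.5 × 0.06 = 5.43
  Creativity 91 × 0.18 = 16.38
  Technical merit 45 × 0.05 = 2.25
  Artistic impression 78 × 0.09 = 7.02
  Difficulty 72 × 0.17 = 12.24
Sum = 71.175
71.175 is ≥ 61.5 and < 74.5 → Credit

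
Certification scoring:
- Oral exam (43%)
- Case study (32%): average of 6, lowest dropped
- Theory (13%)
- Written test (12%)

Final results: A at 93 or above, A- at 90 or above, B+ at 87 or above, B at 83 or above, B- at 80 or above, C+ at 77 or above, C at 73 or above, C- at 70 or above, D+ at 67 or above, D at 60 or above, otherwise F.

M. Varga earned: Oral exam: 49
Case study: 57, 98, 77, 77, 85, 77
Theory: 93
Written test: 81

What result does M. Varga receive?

Case study: drop 57 → average of remaining 5 = 414/5 = 82.8
Weighted total:
  Oral exam 49 × 0.43 = 21.07
  Case study 82.8 × 0.32 = 26.496
  Theory 93 × 0.13 = 12.09
  Written test 81 × 0.12 = 9.72
Sum = 69.376
69.376 is ≥ 67 and < 70 → D+

D+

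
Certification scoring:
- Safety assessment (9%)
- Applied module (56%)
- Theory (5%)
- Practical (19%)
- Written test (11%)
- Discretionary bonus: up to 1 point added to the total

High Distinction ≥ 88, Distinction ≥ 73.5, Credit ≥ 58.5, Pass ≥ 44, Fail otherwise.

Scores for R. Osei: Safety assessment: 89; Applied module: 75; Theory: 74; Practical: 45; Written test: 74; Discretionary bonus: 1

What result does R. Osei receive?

Weighted total:
  Safety assessment 89 × 0.09 = 8.01
  Applied module 75 × 0.56 = 42
  Theory 74 × 0.05 = 3.7
  Practical 45 × 0.19 = 8.55
  Written test 74 × 0.11 = 8.14
Sum = 70.4
Discretionary bonus: 70.4 + 1 = 71.4
71.4 is ≥ 58.5 and < 73.5 → Credit

Credit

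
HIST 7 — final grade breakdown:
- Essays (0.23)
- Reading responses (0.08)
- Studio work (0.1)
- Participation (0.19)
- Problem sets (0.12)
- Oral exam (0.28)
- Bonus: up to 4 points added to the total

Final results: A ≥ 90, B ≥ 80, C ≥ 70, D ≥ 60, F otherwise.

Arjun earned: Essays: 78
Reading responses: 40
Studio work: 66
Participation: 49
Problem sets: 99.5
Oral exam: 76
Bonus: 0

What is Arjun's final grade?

C

Weighted total:
  Essays 78 × 0.23 = 17.94
  Reading responses 40 × 0.08 = 3.2
  Studio work 66 × 0.1 = 6.6
  Participation 49 × 0.19 = 9.31
  Problem sets 99.5 × 0.12 = 11.94
  Oral exam 76 × 0.28 = 21.28
Sum = 70.27
Bonus: 70.27 + 0 = 70.27
70.27 is ≥ 70 and < 80 → C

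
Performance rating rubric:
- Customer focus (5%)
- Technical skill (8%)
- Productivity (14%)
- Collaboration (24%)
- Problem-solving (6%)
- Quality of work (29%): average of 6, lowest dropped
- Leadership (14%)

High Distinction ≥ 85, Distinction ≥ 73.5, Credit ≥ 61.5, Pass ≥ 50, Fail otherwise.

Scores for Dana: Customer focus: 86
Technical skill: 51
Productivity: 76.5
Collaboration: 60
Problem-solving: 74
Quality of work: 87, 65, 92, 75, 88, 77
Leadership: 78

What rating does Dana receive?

Credit

Quality of work: drop 65 → average of remaining 5 = 419/5 = 83.8
Weighted total:
  Customer focus 86 × 0.05 = 4.3
  Technical skill 51 × 0.08 = 4.08
  Productivity 76.5 × 0.14 = 10.71
  Collaboration 60 × 0.24 = 14.4
  Problem-solving 74 × 0.06 = 4.44
  Quality of work 83.8 × 0.29 = 24.302
  Leadership 78 × 0.14 = 10.92
Sum = 73.152
73.152 is ≥ 61.5 and < 73.5 → Credit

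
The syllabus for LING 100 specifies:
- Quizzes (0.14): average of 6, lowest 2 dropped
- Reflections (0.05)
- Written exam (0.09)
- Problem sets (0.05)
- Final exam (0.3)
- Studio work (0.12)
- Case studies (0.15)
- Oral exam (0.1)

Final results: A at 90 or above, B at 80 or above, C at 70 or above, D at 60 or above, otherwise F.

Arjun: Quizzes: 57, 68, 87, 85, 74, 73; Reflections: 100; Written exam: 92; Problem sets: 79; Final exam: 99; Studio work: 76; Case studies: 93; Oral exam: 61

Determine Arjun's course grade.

B

Quizzes: drop 57, 68 → average of remaining 4 = 319/4 = 79.75
Weighted total:
  Quizzes 79.75 × 0.14 = 11.165
  Reflections 100 × 0.05 = 5
  Written exam 92 × 0.09 = 8.28
  Problem sets 79 × 0.05 = 3.95
  Final exam 99 × 0.3 = 29.7
  Studio work 76 × 0.12 = 9.12
  Case studies 93 × 0.15 = 13.95
  Oral exam 61 × 0.1 = 6.1
Sum = 87.265
87.265 is ≥ 80 and < 90 → B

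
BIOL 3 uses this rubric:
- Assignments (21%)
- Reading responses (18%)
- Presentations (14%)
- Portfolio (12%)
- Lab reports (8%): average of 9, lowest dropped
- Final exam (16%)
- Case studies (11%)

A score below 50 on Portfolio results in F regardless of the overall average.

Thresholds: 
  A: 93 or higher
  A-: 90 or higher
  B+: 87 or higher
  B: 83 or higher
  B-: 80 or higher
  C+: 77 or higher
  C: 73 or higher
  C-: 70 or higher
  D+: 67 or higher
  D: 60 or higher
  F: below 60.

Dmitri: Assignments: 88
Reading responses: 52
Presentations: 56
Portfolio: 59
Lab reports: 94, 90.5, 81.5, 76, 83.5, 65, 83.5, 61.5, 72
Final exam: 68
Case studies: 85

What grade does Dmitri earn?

Lab reports: drop 61.5 → average of remaining 8 = 646/8 = 80.75
Portfolio score 59 ≥ 50: minimum met.
Weighted total:
  Assignments 88 × 0.21 = 18.48
  Reading responses 52 × 0.18 = 9.36
  Presentations 56 × 0.14 = 7.84
  Portfolio 59 × 0.12 = 7.08
  Lab reports 80.75 × 0.08 = 6.46
  Final exam 68 × 0.16 = 10.88
  Case studies 85 × 0.11 = 9.35
Sum = 69.45
69.45 is ≥ 67 and < 70 → D+

D+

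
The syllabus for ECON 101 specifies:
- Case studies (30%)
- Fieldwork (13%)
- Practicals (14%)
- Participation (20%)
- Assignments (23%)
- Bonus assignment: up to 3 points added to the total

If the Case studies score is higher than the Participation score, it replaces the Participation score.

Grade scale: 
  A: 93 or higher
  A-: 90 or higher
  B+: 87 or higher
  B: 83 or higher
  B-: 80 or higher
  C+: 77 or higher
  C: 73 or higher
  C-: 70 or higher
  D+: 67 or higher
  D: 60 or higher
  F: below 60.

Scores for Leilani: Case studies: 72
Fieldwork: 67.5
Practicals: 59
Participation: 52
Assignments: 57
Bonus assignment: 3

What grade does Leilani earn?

Case studies (72) > Participation (52), so Participation counts as 72.
Weighted total:
  Case studies 72 × 0.3 = 21.6
  Fieldwork 67.5 × 0.13 = 8.775
  Practicals 59 × 0.14 = 8.26
  Participation 72 × 0.2 = 14.4
  Assignments 57 × 0.23 = 13.11
Sum = 66.145
Bonus assignment: 66.145 + 3 = 69.145
69.145 is ≥ 67 and < 70 → D+

D+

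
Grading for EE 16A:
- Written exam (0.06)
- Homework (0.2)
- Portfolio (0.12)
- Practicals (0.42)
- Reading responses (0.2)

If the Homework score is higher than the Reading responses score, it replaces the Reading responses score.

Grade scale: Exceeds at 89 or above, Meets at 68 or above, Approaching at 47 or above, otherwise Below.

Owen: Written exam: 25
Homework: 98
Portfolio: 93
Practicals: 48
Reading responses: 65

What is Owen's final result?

Meets

Homework (98) > Reading responses (65), so Reading responses counts as 98.
Weighted total:
  Written exam 25 × 0.06 = 1.5
  Homework 98 × 0.2 = 19.6
  Portfolio 93 × 0.12 = 11.16
  Practicals 48 × 0.42 = 20.16
  Reading responses 98 × 0.2 = 19.6
Sum = 72.02
72.02 is ≥ 68 and < 89 → Meets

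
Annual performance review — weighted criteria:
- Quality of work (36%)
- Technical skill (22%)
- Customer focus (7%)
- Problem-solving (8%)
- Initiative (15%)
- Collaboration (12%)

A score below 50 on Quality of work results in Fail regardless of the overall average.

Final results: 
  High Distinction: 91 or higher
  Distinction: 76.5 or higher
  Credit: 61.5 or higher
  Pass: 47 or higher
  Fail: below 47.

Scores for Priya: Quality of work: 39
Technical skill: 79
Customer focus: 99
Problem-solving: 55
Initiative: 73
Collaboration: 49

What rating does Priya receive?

Quality of work score 39 < 50: minimum not met.
Weighted total:
  Quality of work 39 × 0.36 = 14.04
  Technical skill 79 × 0.22 = 17.38
  Customer focus 99 × 0.07 = 6.93
  Problem-solving 55 × 0.08 = 4.4
  Initiative 73 × 0.15 = 10.95
  Collaboration 49 × 0.12 = 5.88
Sum = 59.58
Because the Quality of work minimum was not met, the result is Fail.

Fail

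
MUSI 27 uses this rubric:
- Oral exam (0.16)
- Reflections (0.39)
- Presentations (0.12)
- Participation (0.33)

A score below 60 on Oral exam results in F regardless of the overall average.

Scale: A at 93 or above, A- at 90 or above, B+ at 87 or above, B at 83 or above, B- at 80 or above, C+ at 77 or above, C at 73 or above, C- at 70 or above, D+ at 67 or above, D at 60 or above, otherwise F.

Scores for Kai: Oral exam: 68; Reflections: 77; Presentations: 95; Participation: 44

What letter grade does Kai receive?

D

Oral exam score 68 ≥ 60: minimum met.
Weighted total:
  Oral exam 68 × 0.16 = 10.88
  Reflections 77 × 0.39 = 30.03
  Presentations 95 × 0.12 = 11.4
  Participation 44 × 0.33 = 14.52
Sum = 66.83
66.83 is ≥ 60 and < 67 → D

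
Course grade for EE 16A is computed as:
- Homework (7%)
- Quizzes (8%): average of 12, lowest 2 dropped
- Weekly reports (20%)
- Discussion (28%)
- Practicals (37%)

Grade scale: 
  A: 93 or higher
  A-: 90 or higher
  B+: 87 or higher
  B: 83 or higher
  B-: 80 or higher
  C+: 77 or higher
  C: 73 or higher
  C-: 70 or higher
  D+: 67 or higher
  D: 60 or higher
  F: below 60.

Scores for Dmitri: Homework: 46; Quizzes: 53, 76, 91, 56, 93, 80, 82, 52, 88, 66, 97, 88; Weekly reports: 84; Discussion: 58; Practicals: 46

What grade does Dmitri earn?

F

Quizzes: drop 52, 53 → average of remaining 10 = 817/10 = 81.7
Weighted total:
  Homework 46 × 0.07 = 3.22
  Quizzes 81.7 × 0.08 = 6.536
  Weekly reports 84 × 0.2 = 16.8
  Discussion 58 × 0.28 = 16.24
  Practicals 46 × 0.37 = 17.02
Sum = 59.816
59.816 < 60 → F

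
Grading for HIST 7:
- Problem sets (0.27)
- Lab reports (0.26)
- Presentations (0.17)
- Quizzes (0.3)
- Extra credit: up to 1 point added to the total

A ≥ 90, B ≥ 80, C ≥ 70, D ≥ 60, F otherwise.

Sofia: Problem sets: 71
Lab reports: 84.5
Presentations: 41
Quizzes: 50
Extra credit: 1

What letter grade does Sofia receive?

Weighted total:
  Problem sets 71 × 0.27 = 19.17
  Lab reports 84.5 × 0.26 = 21.97
  Presentations 41 × 0.17 = 6.97
  Quizzes 50 × 0.3 = 15
Sum = 63.11
Extra credit: 63.11 + 1 = 64.11
64.11 is ≥ 60 and < 70 → D

D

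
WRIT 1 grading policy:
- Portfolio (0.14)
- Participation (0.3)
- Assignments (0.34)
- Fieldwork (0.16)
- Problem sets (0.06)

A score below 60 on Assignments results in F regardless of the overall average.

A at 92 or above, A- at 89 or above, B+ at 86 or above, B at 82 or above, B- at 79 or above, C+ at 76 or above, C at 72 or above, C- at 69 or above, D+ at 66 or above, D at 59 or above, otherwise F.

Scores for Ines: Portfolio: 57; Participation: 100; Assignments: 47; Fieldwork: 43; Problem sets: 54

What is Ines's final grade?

Assignments score 47 < 60: minimum not met.
Weighted total:
  Portfolio 57 × 0.14 = 7.98
  Participation 100 × 0.3 = 30
  Assignments 47 × 0.34 = 15.98
  Fieldwork 43 × 0.16 = 6.88
  Problem sets 54 × 0.06 = 3.24
Sum = 64.08
Because the Assignments minimum was not met, the result is F.

F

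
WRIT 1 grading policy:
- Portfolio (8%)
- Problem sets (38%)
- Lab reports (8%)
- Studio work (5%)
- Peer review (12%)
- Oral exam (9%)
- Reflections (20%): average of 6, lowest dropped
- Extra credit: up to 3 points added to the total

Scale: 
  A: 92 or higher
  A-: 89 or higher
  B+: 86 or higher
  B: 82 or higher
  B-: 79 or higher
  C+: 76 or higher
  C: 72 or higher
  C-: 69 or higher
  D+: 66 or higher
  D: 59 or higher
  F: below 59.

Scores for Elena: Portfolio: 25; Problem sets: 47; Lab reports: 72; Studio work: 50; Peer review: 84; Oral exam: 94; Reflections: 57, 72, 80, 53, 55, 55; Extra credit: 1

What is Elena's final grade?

D

Reflections: drop 53 → average of remaining 5 = 319/5 = 63.8
Weighted total:
  Portfolio 25 × 0.08 = 2
  Problem sets 47 × 0.38 = 17.86
  Lab reports 72 × 0.08 = 5.76
  Studio work 50 × 0.05 = 2.5
  Peer review 84 × 0.12 = 10.08
  Oral exam 94 × 0.09 = 8.46
  Reflections 63.8 × 0.2 = 12.76
Sum = 59.42
Extra credit: 59.42 + 1 = 60.42
60.42 is ≥ 59 and < 66 → D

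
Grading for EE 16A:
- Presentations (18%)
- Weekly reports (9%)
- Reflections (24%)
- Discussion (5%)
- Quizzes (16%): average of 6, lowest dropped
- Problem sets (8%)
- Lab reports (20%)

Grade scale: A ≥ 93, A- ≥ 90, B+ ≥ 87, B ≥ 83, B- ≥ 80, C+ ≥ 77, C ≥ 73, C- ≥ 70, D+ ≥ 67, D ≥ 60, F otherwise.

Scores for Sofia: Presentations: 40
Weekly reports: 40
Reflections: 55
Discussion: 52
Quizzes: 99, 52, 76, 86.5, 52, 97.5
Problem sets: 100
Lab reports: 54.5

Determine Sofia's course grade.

Quizzes: drop 52 → average of remaining 5 = 411/5 = 82.2
Weighted total:
  Presentations 40 × 0.18 = 7.2
  Weekly reports 40 × 0.09 = 3.6
  Reflections 55 × 0.24 = 13.2
  Discussion 52 × 0.05 = 2.6
  Quizzes 82.2 × 0.16 = 13.152
  Problem sets 100 × 0.08 = 8
  Lab reports 54.5 × 0.2 = 10.9
Sum = 58.652
58.652 < 60 → F

F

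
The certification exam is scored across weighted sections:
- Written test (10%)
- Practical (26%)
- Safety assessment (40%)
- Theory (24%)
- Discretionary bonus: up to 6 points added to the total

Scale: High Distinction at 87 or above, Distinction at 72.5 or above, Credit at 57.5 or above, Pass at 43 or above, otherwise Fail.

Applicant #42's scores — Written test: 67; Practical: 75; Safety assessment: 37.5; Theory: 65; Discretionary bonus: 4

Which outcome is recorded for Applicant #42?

Credit

Weighted total:
  Written test 67 × 0.1 = 6.7
  Practical 75 × 0.26 = 19.5
  Safety assessment 37.5 × 0.4 = 15
  Theory 65 × 0.24 = 15.6
Sum = 56.8
Discretionary bonus: 56.8 + 4 = 60.8
60.8 is ≥ 57.5 and < 72.5 → Credit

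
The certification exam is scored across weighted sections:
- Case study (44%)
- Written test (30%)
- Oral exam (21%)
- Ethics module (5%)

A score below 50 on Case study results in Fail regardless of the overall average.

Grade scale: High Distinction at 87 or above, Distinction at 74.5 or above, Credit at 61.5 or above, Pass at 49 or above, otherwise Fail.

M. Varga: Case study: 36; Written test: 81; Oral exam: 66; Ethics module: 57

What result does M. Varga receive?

Fail

Case study score 36 < 50: minimum not met.
Weighted total:
  Case study 36 × 0.44 = 15.84
  Written test 81 × 0.3 = 24.3
  Oral exam 66 × 0.21 = 13.86
  Ethics module 57 × 0.05 = 2.85
Sum = 56.85
Because the Case study minimum was not met, the result is Fail.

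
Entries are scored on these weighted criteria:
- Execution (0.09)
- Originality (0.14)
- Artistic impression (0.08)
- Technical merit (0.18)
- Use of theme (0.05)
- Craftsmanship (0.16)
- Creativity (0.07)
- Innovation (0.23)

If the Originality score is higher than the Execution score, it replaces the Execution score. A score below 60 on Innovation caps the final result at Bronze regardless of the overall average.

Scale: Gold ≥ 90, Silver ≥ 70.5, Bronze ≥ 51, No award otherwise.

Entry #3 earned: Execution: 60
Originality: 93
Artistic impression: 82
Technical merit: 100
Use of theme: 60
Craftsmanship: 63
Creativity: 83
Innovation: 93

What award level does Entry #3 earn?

Silver

Originality (93) > Execution (60), so Execution counts as 93.
Innovation score 93 ≥ 60: minimum met.
Weighted total:
  Execution 93 × 0.09 = 8.37
  Originality 93 × 0.14 = 13.02
  Artistic impression 82 × 0.08 = 6.56
  Technical merit 100 × 0.18 = 18
  Use of theme 60 × 0.05 = 3
  Craftsmanship 63 × 0.16 = 10.08
  Creativity 83 × 0.07 = 5.81
  Innovation 93 × 0.23 = 21.39
Sum = 86.23
86.23 is ≥ 70.5 and < 90 → Silver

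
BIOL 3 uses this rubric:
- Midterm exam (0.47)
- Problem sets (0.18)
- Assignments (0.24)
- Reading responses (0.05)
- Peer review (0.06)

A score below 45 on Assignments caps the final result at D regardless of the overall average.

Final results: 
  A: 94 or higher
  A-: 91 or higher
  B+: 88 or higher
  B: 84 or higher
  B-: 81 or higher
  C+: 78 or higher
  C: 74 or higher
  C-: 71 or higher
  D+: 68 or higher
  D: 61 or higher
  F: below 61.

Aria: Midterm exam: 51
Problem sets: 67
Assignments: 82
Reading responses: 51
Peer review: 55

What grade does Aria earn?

D

Assignments score 82 ≥ 45: minimum met.
Weighted total:
  Midterm exam 51 × 0.47 = 23.97
  Problem sets 67 × 0.18 = 12.06
  Assignments 82 × 0.24 = 19.68
  Reading responses 51 × 0.05 = 2.55
  Peer review 55 × 0.06 = 3.3
Sum = 61.56
61.56 is ≥ 61 and < 68 → D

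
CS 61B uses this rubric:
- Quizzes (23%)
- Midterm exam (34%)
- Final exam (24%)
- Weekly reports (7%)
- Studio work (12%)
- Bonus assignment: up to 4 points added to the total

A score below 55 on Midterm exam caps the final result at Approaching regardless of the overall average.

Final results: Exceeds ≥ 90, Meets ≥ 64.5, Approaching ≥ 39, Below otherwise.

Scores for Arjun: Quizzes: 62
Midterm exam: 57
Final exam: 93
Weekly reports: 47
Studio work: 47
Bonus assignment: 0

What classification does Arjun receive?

Meets

Midterm exam score 57 ≥ 55: minimum met.
Weighted total:
  Quizzes 62 × 0.23 = 14.26
  Midterm exam 57 × 0.34 = 19.38
  Final exam 93 × 0.24 = 22.32
  Weekly reports 47 × 0.07 = 3.29
  Studio work 47 × 0.12 = 5.64
Sum = 64.89
Bonus assignment: 64.89 + 0 = 64.89
64.89 is ≥ 64.5 and < 90 → Meets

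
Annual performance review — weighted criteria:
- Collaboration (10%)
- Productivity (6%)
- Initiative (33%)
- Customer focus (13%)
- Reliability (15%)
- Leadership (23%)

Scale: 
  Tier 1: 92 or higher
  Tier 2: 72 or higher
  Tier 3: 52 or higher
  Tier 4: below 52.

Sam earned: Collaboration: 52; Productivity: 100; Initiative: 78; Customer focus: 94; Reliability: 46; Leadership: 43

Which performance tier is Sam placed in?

Weighted total:
  Collaboration 52 × 0.1 = 5.2
  Productivity 100 × 0.06 = 6
  Initiative 78 × 0.33 = 25.74
  Customer focus 94 × 0.13 = 12.22
  Reliability 46 × 0.15 = 6.9
  Leadership 43 × 0.23 = 9.89
Sum = 65.95
65.95 is ≥ 52 and < 72 → Tier 3

Tier 3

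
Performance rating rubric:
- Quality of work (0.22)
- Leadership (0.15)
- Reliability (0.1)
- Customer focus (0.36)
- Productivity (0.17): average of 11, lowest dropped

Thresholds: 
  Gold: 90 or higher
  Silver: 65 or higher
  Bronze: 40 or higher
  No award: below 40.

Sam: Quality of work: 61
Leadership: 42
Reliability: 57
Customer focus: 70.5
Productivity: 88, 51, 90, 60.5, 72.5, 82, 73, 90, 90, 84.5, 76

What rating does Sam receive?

Productivity: drop 51 → average of remaining 10 = 806.5/10 = 80.65
Weighted total:
  Quality of work 61 × 0.22 = 13.42
  Leadership 42 × 0.15 = 6.3
  Reliability 57 × 0.1 = 5.7
  Customer focus 70.5 × 0.36 = 25.38
  Productivity 80.65 × 0.17 = 13.7105
Sum = 64.5105
64.5105 is ≥ 40 and < 65 → Bronze

Bronze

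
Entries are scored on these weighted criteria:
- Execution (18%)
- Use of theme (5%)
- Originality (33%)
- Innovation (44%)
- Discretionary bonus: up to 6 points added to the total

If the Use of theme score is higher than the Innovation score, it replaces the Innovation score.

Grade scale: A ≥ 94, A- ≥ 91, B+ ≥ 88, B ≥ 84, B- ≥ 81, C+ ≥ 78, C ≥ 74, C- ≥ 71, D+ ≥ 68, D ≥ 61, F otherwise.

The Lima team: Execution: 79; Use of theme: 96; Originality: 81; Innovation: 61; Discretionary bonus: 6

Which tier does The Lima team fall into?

Use of theme (96) > Innovation (61), so Innovation counts as 96.
Weighted total:
  Execution 79 × 0.18 = 14.22
  Use of theme 96 × 0.05 = 4.8
  Originality 81 × 0.33 = 26.73
  Innovation 96 × 0.44 = 42.24
Sum = 87.99
Discretionary bonus: 87.99 + 6 = 93.99
93.99 is ≥ 91 and < 94 → A-

A-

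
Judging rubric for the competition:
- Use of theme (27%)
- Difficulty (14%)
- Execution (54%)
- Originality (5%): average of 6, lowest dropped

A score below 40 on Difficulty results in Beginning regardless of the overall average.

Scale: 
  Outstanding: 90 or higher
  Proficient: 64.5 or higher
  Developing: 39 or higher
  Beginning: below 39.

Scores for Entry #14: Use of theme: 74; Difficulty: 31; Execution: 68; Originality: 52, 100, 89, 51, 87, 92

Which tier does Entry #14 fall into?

Beginning

Originality: drop 51 → average of remaining 5 = 420/5 = 84
Difficulty score 31 < 40: minimum not met.
Weighted total:
  Use of theme 74 × 0.27 = 19.98
  Difficulty 31 × 0.14 = 4.34
  Execution 68 × 0.54 = 36.72
  Originality 84 × 0.05 = 4.2
Sum = 65.24
Because the Difficulty minimum was not met, the result is Beginning.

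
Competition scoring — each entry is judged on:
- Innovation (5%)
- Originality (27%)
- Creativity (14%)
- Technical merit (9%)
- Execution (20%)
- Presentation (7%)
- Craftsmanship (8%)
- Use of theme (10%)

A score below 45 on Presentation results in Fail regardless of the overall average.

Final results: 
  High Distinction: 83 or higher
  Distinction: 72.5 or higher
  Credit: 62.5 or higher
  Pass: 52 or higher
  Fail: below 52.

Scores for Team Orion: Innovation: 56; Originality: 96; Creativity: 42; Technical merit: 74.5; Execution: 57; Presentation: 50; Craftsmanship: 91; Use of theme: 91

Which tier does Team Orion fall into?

Presentation score 50 ≥ 45: minimum met.
Weighted total:
  Innovation 56 × 0.05 = 2.8
  Originality 96 × 0.27 = 25.92
  Creativity 42 × 0.14 = 5.88
  Technical merit 74.5 × 0.09 = 6.705
  Execution 57 × 0.2 = 11.4
  Presentation 50 × 0.07 = 3.5
  Craftsmanship 91 × 0.08 = 7.28
  Use of theme 91 × 0.1 = 9.1
Sum = 72.585
72.585 is ≥ 72.5 and < 83 → Distinction

Distinction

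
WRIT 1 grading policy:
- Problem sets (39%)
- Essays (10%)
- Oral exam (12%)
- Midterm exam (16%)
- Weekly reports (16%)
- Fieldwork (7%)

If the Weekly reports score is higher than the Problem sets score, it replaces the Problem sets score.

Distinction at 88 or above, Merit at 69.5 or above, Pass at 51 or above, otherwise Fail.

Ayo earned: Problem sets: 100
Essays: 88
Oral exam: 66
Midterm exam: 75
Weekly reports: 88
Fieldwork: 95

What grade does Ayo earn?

Weekly reports (88) ≤ Problem sets (100), so Problem sets stays at 100.
Weighted total:
  Problem sets 100 × 0.39 = 39
  Essays 88 × 0.1 = 8.8
  Oral exam 66 × 0.12 = 7.92
  Midterm exam 75 × 0.16 = 12
  Weekly reports 88 × 0.16 = 14.08
  Fieldwork 95 × 0.07 = 6.65
Sum = 88.45
88.45 ≥ 88 → Distinction

Distinction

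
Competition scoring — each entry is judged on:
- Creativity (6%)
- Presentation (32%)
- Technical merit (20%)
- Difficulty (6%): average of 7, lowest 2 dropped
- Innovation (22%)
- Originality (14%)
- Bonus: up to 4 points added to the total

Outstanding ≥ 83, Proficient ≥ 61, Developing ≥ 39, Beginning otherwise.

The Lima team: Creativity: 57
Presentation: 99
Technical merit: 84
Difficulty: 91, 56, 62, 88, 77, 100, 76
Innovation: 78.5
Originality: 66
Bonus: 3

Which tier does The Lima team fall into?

Outstanding

Difficulty: drop 56, 62 → average of remaining 5 = 432/5 = 86.4
Weighted total:
  Creativity 57 × 0.06 = 3.42
  Presentation 99 × 0.32 = 31.68
  Technical merit 84 × 0.2 = 16.8
  Difficulty 86.4 × 0.06 = 5.184
  Innovation 78.5 × 0.22 = 17.27
  Originality 66 × 0.14 = 9.24
Sum = 83.594
Bonus: 83.594 + 3 = 86.594
86.594 ≥ 83 → Outstanding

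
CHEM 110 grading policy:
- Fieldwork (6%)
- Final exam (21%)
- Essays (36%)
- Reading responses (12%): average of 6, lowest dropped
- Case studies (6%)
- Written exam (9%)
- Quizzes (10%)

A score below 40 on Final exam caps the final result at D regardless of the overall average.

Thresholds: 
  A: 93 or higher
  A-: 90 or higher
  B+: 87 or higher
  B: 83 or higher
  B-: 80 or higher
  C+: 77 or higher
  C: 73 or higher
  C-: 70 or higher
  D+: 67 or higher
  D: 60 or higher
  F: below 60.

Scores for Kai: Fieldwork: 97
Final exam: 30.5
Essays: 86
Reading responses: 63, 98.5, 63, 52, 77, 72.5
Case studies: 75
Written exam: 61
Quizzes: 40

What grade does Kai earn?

Reading responses: drop 52 → average of remaining 5 = 374/5 = 74.8
Final exam score 30.5 < 40: minimum not met.
Weighted total:
  Fieldwork 97 × 0.06 = 5.82
  Final exam 30.5 × 0.21 = 6.405
  Essays 86 × 0.36 = 30.96
  Reading responses 74.8 × 0.12 = 8.976
  Case studies 75 × 0.06 = 4.5
  Written exam 61 × 0.09 = 5.49
  Quizzes 40 × 0.1 = 4
Sum = 66.151
66.151 would be D; cap at D applies → D.

D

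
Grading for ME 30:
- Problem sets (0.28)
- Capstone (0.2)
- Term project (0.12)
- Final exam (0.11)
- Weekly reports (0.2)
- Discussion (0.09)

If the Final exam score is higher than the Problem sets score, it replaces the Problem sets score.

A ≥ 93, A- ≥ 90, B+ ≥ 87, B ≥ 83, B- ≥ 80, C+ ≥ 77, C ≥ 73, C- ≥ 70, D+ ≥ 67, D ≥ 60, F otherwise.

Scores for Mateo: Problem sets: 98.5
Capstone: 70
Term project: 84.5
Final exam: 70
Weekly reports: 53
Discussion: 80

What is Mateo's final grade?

C+

Final exam (70) ≤ Problem sets (98.5), so Problem sets stays at 98.5.
Weighted total:
  Problem sets 98.5 × 0.28 = 27.58
  Capstone 70 × 0.2 = 14
  Term project 84.5 × 0.12 = 10.14
  Final exam 70 × 0.11 = 7.7
  Weekly reports 53 × 0.2 = 10.6
  Discussion 80 × 0.09 = 7.2
Sum = 77.22
77.22 is ≥ 77 and < 80 → C+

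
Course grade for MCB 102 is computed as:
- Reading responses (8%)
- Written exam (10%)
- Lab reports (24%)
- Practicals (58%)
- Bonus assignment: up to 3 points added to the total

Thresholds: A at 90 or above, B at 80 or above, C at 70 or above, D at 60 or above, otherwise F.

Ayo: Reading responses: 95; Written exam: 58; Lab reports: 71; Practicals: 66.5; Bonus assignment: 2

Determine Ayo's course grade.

C

Weighted total:
  Reading responses 95 × 0.08 = 7.6
  Written exam 58 × 0.1 = 5.8
  Lab reports 71 × 0.24 = 17.04
  Practicals 66.5 × 0.58 = 38.57
Sum = 69.01
Bonus assignment: 69.01 + 2 = 71.01
71.01 is ≥ 70 and < 80 → C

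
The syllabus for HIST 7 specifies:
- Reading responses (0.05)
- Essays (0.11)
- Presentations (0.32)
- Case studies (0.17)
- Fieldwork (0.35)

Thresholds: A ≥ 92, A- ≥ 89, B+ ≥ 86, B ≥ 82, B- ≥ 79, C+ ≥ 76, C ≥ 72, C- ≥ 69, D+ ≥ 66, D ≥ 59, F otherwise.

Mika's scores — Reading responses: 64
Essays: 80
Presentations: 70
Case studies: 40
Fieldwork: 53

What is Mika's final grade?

Weighted total:
  Reading responses 64 × 0.05 = 3.2
  Essays 80 × 0.11 = 8.8
  Presentations 70 × 0.32 = 22.4
  Case studies 40 × 0.17 = 6.8
  Fieldwork 53 × 0.35 = 18.55
Sum = 59.75
59.75 is ≥ 59 and < 66 → D

D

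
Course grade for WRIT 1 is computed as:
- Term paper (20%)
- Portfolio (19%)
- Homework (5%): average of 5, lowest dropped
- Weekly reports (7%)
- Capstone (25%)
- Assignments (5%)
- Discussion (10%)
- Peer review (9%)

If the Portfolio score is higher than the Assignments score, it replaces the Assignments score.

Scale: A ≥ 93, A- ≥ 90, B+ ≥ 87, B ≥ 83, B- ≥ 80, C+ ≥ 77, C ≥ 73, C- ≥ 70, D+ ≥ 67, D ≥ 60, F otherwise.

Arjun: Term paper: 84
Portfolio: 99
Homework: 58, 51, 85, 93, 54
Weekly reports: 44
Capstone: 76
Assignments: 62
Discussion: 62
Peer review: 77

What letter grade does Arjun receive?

Homework: drop 51 → average of remaining 4 = 290/4 = 72.5
Portfolio (99) > Assignments (62), so Assignments counts as 99.
Weighted total:
  Term paper 84 × 0.2 = 16.8
  Portfolio 99 × 0.19 = 18.81
  Homework 72.5 × 0.05 = 3.625
  Weekly reports 44 × 0.07 = 3.08
  Capstone 76 × 0.25 = 19
  Assignments 99 × 0.05 = 4.95
  Discussion 62 × 0.1 = 6.2
  Peer review 77 × 0.09 = 6.93
Sum = 79.395
79.395 is ≥ 77 and < 80 → C+

C+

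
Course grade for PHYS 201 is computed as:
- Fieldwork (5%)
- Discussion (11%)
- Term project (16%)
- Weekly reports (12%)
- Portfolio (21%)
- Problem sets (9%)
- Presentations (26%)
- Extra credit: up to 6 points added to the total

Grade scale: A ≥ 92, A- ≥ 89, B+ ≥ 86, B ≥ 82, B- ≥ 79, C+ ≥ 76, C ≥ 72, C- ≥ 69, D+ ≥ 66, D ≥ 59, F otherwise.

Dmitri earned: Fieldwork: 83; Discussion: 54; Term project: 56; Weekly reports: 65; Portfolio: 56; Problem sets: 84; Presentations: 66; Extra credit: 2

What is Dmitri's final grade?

D

Weighted total:
  Fieldwork 83 × 0.05 = 4.15
  Discussion 54 × 0.11 = 5.94
  Term project 56 × 0.16 = 8.96
  Weekly reports 65 × 0.12 = 7.8
  Portfolio 56 × 0.21 = 11.76
  Problem sets 84 × 0.09 = 7.56
  Presentations 66 × 0.26 = 17.16
Sum = 63.33
Extra credit: 63.33 + 2 = 65.33
65.33 is ≥ 59 and < 66 → D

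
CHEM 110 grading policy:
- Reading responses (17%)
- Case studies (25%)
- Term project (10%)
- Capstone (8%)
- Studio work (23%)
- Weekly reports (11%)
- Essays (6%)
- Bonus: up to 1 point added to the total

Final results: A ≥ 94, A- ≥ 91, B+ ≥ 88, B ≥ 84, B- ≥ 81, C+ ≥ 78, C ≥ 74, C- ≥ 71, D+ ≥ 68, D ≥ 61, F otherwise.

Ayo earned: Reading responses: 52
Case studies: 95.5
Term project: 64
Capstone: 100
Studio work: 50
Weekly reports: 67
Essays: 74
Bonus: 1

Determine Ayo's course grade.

Weighted total:
  Reading responses 52 × 0.17 = 8.84
  Case studies 95.5 × 0.25 = 23.875
  Term project 64 × 0.1 = 6.4
  Capstone 100 × 0.08 = 8
  Studio work 50 × 0.23 = 11.5
  Weekly reports 67 × 0.11 = 7.37
  Essays 74 × 0.06 = 4.44
Sum = 70.425
Bonus: 70.425 + 1 = 71.425
71.425 is ≥ 71 and < 74 → C-

C-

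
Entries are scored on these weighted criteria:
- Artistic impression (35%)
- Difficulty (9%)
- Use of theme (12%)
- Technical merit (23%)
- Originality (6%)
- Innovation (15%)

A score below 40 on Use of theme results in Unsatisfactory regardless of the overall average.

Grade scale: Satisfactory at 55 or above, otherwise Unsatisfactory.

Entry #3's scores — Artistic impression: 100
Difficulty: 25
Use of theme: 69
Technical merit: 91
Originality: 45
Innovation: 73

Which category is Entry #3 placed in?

Use of theme score 69 ≥ 40: minimum met.
Weighted total:
  Artistic impression 100 × 0.35 = 35
  Difficulty 25 × 0.09 = 2.25
  Use of theme 69 × 0.12 = 8.28
  Technical merit 91 × 0.23 = 20.93
  Originality 45 × 0.06 = 2.7
  Innovation 73 × 0.15 = 10.95
Sum = 80.11
80.11 ≥ 55 → Satisfactory

Satisfactory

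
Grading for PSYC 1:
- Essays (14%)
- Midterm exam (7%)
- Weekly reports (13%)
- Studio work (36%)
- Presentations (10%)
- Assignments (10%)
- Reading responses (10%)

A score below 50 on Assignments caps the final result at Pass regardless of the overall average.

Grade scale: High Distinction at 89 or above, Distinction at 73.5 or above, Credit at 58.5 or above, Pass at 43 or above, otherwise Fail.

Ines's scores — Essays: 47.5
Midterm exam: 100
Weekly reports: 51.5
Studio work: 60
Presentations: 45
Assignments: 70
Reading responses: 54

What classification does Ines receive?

Assignments score 70 ≥ 50: minimum met.
Weighted total:
  Essays 47.5 × 0.14 = 6.65
  Midterm exam 100 × 0.07 = 7
  Weekly reports 51.5 × 0.13 = 6.695
  Studio work 60 × 0.36 = 21.6
  Presentations 45 × 0.1 = 4.5
  Assignments 70 × 0.1 = 7
  Reading responses 54 × 0.1 = 5.4
Sum = 58.845
58.845 is ≥ 58.5 and < 73.5 → Credit

Credit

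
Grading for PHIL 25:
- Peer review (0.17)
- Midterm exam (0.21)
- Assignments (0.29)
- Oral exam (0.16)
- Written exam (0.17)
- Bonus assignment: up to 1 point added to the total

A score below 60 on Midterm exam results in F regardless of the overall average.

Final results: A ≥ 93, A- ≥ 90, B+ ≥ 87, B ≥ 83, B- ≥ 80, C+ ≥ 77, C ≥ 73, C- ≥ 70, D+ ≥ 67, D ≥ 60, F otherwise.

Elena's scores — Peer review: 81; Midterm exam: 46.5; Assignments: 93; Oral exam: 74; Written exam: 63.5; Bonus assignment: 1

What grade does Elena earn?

F

Midterm exam score 46.5 < 60: minimum not met.
Weighted total:
  Peer review 81 × 0.17 = 13.77
  Midterm exam 46.5 × 0.21 = 9.765
  Assignments 93 × 0.29 = 26.97
  Oral exam 74 × 0.16 = 11.84
  Written exam 63.5 × 0.17 = 10.795
Sum = 73.14
Bonus assignment: 73.14 + 1 = 74.14
Because the Midterm exam minimum was not met, the result is F.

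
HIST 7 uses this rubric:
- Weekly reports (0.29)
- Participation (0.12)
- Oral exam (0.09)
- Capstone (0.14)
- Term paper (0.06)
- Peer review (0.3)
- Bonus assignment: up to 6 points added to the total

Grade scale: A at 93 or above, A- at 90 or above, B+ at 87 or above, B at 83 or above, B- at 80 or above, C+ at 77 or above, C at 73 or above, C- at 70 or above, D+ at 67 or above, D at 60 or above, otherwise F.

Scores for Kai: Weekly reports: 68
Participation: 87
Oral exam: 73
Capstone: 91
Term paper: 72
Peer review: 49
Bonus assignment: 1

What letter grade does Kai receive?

Weighted total:
  Weekly reports 68 × 0.29 = 19.72
  Participation 87 × 0.12 = 10.44
  Oral exam 73 × 0.09 = 6.57
  Capstone 91 × 0.14 = 12.74
  Term paper 72 × 0.06 = 4.32
  Peer review 49 × 0.3 = 14.7
Sum = 68.49
Bonus assignment: 68.49 + 1 = 69.49
69.49 is ≥ 67 and < 70 → D+

D+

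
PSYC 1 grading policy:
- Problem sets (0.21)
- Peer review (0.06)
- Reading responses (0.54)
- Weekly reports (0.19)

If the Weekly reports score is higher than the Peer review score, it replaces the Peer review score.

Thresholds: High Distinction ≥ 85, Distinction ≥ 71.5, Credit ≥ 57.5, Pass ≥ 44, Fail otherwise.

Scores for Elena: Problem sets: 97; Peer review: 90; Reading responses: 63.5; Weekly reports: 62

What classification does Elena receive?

Distinction

Weekly reports (62) ≤ Peer review (90), so Peer review stays at 90.
Weighted total:
  Problem sets 97 × 0.21 = 20.37
  Peer review 90 × 0.06 = 5.4
  Reading responses 63.5 × 0.54 = 34.29
  Weekly reports 62 × 0.19 = 11.78
Sum = 71.84
71.84 is ≥ 71.5 and < 85 → Distinction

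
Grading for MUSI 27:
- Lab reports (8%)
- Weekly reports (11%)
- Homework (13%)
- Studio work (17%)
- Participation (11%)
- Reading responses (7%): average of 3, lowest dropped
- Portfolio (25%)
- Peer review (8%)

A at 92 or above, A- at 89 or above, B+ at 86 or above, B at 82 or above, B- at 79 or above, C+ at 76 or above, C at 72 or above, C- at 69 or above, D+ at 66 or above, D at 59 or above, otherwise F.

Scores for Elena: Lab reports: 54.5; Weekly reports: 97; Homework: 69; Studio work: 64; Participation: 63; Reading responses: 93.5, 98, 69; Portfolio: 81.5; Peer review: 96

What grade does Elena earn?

C+

Reading responses: drop 69 → average of remaining 2 = 191.5/2 = 95.75
Weighted total:
  Lab reports 54.5 × 0.08 = 4.36
  Weekly reports 97 × 0.11 = 10.67
  Homework 69 × 0.13 = 8.97
  Studio work 64 × 0.17 = 10.88
  Participation 63 × 0.11 = 6.93
  Reading responses 95.75 × 0.07 = 6.7025
  Portfolio 81.5 × 0.25 = 20.375
  Peer review 96 × 0.08 = 7.68
Sum = 76.5675
76.5675 is ≥ 76 and < 79 → C+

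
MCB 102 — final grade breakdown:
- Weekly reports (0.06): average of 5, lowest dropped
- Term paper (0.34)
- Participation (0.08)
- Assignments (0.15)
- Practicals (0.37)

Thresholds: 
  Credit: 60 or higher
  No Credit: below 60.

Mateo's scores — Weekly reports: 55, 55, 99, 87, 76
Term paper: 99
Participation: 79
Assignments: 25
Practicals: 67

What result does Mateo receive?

Weekly reports: drop 55 → average of remaining 4 = 317/4 = 79.25
Weighted total:
  Weekly reports 79.25 × 0.06 = 4.755
  Term paper 99 × 0.34 = 33.66
  Participation 79 × 0.08 = 6.32
  Assignments 25 × 0.15 = 3.75
  Practicals 67 × 0.37 = 24.79
Sum = 73.275
73.275 ≥ 60 → Credit

Credit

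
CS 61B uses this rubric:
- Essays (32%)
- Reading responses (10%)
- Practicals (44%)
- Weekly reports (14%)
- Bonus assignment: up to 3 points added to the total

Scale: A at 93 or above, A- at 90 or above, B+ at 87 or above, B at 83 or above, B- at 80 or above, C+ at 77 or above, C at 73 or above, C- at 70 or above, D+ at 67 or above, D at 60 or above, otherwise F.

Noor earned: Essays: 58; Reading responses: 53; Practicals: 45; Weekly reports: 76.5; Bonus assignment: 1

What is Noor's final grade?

Weighted total:
  Essays 58 × 0.32 = 18.56
  Reading responses 53 × 0.1 = 5.3
  Practicals 45 × 0.44 = 19.8
  Weekly reports 76.5 × 0.14 = 10.71
Sum = 54.37
Bonus assignment: 54.37 + 1 = 55.37
55.37 < 60 → F

F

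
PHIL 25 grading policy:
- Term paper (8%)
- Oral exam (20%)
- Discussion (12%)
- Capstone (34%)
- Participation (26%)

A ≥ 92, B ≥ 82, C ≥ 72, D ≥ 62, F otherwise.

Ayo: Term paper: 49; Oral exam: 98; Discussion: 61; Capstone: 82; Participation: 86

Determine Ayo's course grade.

C

Weighted total:
  Term paper 49 × 0.08 = 3.92
  Oral exam 98 × 0.2 = 19.6
  Discussion 61 × 0.12 = 7.32
  Capstone 82 × 0.34 = 27.88
  Participation 86 × 0.26 = 22.36
Sum = 81.08
81.08 is ≥ 72 and < 82 → C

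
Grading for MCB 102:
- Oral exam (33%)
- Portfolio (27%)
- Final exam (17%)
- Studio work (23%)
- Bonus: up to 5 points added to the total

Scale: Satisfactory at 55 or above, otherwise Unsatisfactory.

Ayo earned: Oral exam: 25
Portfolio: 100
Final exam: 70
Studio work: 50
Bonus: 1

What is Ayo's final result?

Weighted total:
  Oral exam 25 × 0.33 = 8.25
  Portfolio 100 × 0.27 = 27
  Final exam 70 × 0.17 = 11.9
  Studio work 50 × 0.23 = 11.5
Sum = 58.65
Bonus: 58.65 + 1 = 59.65
59.65 ≥ 55 → Satisfactory

Satisfactory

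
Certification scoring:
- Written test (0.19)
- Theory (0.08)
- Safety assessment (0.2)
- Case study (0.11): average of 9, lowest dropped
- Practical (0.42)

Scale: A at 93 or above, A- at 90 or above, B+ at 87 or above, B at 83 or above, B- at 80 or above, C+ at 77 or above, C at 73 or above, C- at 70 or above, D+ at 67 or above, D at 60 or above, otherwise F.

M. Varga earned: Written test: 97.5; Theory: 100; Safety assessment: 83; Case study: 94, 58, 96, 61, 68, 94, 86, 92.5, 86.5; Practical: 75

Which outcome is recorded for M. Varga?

Case study: drop 58 → average of remaining 8 = 678/8 = 84.75
Weighted total:
  Written test 97.5 × 0.19 = 18.525
  Theory 100 × 0.08 = 8
  Safety assessment 83 × 0.2 = 16.6
  Case study 84.75 × 0.11 = 9.3225
  Practical 75 × 0.42 = 31.5
Sum = 83.9475
83.9475 is ≥ 83 and < 87 → B

B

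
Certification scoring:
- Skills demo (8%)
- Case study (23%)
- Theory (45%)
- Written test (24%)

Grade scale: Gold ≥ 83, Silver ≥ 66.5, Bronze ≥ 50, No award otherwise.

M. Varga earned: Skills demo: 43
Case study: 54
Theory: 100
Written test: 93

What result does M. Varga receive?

Gold

Weighted total:
  Skills demo 43 × 0.08 = 3.44
  Case study 54 × 0.23 = 12.42
  Theory 100 × 0.45 = 45
  Written test 93 × 0.24 = 22.32
Sum = 83.18
83.18 ≥ 83 → Gold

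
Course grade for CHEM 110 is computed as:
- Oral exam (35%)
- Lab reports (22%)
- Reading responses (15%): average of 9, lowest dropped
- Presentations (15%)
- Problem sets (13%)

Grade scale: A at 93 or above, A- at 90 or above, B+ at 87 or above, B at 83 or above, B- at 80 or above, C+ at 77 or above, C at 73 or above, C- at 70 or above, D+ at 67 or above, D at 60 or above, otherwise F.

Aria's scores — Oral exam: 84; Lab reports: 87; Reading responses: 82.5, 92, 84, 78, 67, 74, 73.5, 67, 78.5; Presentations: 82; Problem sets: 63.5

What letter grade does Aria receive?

Reading responses: drop 67 → average of remaining 8 = 629.5/8 = 78.6875
Weighted total:
  Oral exam 84 × 0.35 = 29.4
  Lab reports 87 × 0.22 = 19.14
  Reading responses 78.6875 × 0.15 = 11.803125
  Presentations 82 × 0.15 = 12.3
  Problem sets 63.5 × 0.13 = 8.255
Sum = 80.898125
80.898125 is ≥ 80 and < 83 → B-

B-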